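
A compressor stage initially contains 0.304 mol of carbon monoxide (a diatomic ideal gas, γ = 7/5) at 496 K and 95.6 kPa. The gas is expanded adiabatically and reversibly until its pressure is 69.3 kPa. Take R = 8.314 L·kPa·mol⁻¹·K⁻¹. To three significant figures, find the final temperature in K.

From PV = nRT: V₁ = nRT₁/P₁ = 13.11 L.
Adiabatic (γ = 7/5), T V^(γ−1) and P V^γ constant: T₂ = T₁·(P₂/P₁)^((γ−1)/γ) = 452.4 K; V₂ = V₁·(P₁/P₂)^(1/γ) = 16.50 L.

T₂ ≈ 452 K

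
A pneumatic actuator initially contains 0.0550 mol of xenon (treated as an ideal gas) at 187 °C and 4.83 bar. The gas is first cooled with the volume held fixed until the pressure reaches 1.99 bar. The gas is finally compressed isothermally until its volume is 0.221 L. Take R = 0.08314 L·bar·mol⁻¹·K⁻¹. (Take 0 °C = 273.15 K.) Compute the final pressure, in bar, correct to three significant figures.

Convert: T₁ = 460.1 K.
From PV = nRT: V₁ = nRT₁/P₁ = 0.4356 L.
Isochoric, so P/T is constant: V₂ = V₁; T₂ = T₁·(P₂/P₁) = 189.6 K.
Isothermal, so P V is constant: T₃ = T₂; P₃ = P₂·(V₂/V₃) = 3.923 bar.

P₃ ≈ 3.92 bar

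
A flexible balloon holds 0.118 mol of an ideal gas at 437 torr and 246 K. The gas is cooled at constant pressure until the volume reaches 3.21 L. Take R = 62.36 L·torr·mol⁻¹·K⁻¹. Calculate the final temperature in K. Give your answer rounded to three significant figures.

T₂ ≈ 191 K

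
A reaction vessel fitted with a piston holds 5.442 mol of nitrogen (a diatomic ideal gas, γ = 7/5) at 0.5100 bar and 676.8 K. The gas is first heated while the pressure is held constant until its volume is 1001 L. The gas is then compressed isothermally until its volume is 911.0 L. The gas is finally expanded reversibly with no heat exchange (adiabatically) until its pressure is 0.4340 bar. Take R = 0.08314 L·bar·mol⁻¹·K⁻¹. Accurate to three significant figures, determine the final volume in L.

V₄ ≈ 1.09e+03 L

From PV = nRT: V₁ = nRT₁/P₁ = 600.4 L.
Isobaric, so V/T is constant: P₂ = P₁; T₂ = T₁·(V₂/V₁) = 1128 K.
Isothermal, so P V is constant: T₃ = T₂; P₃ = P₂·(V₂/V₃) = 0.5604 bar.
Reversible adiabatic, γ = 7/5: T₄ = T₃·(P₄/P₃)^((γ−1)/γ) = 1049 K; V₄ = V₃·(P₃/P₄)^(1/γ) = 1093 L.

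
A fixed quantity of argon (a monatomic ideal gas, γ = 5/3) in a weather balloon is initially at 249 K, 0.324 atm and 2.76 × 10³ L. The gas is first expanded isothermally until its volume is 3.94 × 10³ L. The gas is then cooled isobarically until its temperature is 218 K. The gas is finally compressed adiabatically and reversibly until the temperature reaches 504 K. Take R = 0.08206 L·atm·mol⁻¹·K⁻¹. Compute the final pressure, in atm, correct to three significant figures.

Isothermal, so P V is constant: T₂ = T₁; P₂ = P₁·(V₁/V₂) = 0.2270 atm.
P constant ⇒ V ∝ T: P₃ = P₂; V₃ = V₂·(T₃/T₂) = 3449 L.
Reversible adiabatic, γ = 5/3: P₄ = P₃·(T₄/T₃)^(γ/(γ−1)) = 1.845 atm; V₄ = V₃·(T₃/T₄)^(1/(γ−1)) = 981.3 L.

P₄ ≈ 1.84 atm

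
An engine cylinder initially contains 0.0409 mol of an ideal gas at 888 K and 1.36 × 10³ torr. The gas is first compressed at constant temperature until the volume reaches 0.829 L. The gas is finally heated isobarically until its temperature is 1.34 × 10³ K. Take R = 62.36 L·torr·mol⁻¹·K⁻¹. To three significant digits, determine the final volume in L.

From PV = nRT: V₁ = nRT₁/P₁ = 1.665 L.
T constant ⇒ Boyle's law P V = const: T₂ = T₁; P₂ = P₁·(V₁/V₂) = 2732 torr.
Isobaric, so V/T is constant: P₃ = P₂; V₃ = V₂·(T₃/T₂) = 1.251 L.

V₃ ≈ 1.25 L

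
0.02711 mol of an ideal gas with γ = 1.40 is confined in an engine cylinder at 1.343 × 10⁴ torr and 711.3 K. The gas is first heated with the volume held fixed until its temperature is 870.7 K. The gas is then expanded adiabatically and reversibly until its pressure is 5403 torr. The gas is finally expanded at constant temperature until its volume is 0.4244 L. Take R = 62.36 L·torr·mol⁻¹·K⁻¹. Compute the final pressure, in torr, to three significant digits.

From PV = nRT: V₁ = nRT₁/P₁ = 0.08954 L.
V constant ⇒ P ∝ T: V₂ = V₁; P₂ = P₁·(T₂/T₁) = 1.644e+04 torr.
Reversible adiabatic, γ = 1.40: T₃ = T₂·(P₃/P₂)^((γ−1)/γ) = 633.6 K; V₃ = V₂·(P₂/P₃)^(1/γ) = 0.1982 L.
Isothermal, so P V is constant: T₄ = T₃; P₄ = P₃·(V₃/V₄) = 2524 torr.

P₄ ≈ 2.52e+03 torr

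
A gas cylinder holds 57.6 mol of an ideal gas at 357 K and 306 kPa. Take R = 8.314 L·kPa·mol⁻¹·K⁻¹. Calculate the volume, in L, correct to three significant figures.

V ≈ 559 L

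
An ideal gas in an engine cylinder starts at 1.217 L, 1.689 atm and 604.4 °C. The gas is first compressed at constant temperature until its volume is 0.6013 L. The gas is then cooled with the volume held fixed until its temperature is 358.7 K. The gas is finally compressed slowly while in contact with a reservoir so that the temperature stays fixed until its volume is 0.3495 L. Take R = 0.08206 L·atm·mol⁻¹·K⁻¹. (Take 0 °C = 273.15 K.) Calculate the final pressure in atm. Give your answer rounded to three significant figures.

Convert: T₁ = 877.5 K.
Isothermal, so P V is constant: T₂ = T₁; P₂ = P₁·(V₁/V₂) = 3.418 atm.
Isochoric, so P/T is constant: V₃ = V₂; P₃ = P₂·(T₃/T₂) = 1.397 atm.
Isothermal, so P V is constant: T₄ = T₃; P₄ = P₃·(V₃/V₄) = 2.404 atm.

P₄ ≈ 2.40 atm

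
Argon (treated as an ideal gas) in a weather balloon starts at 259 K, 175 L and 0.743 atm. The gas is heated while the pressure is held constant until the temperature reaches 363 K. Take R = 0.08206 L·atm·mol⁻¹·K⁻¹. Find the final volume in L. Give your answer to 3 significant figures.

V₂ ≈ 245 L

P constant ⇒ V ∝ T: P₂ = P₁; V₂ = V₁·(T₂/T₁) = 245.3 L.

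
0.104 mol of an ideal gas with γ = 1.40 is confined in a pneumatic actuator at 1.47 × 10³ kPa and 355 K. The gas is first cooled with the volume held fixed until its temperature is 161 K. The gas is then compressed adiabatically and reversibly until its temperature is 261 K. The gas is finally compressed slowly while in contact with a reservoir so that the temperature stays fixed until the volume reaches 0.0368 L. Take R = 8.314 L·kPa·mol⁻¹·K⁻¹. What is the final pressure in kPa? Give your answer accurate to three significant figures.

From PV = nRT: V₁ = nRT₁/P₁ = 0.2088 L.
V constant ⇒ P ∝ T: V₂ = V₁; P₂ = P₁·(T₂/T₁) = 666.7 kPa.
Reversible adiabatic, γ = 1.40: P₃ = P₂·(T₃/T₂)^(γ/(γ−1)) = 3616 kPa; V₃ = V₂·(T₂/T₃)^(1/(γ−1)) = 0.06240 L.
Isothermal, so P V is constant: T₄ = T₃; P₄ = P₃·(V₃/V₄) = 6132 kPa.

P₄ ≈ 6.13e+03 kPa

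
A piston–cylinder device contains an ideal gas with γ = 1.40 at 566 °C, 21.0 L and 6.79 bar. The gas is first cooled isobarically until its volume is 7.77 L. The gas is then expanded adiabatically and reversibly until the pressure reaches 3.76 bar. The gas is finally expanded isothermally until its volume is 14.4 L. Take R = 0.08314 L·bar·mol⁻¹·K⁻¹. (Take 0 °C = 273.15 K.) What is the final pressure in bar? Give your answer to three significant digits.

P₄ ≈ 3.09 bar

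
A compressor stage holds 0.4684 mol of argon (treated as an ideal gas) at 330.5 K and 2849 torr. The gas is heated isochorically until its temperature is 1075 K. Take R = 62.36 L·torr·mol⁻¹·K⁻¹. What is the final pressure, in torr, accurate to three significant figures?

From PV = nRT: V₁ = nRT₁/P₁ = 3.388 L.
V constant ⇒ P ∝ T: V₂ = V₁; P₂ = P₁·(T₂/T₁) = 9267 torr.

P₂ ≈ 9.27e+03 torr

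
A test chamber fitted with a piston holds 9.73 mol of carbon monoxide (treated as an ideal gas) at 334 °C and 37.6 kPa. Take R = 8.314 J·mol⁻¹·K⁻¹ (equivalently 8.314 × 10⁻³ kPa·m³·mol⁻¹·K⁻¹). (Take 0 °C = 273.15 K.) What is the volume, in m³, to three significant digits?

V ≈ 1.31 m³

Convert: T = 607.15 K.
PV = nRT ⇒ V = nRT/P = (9.73 × 8.314 × 10⁻³ × 607.15) / 37.6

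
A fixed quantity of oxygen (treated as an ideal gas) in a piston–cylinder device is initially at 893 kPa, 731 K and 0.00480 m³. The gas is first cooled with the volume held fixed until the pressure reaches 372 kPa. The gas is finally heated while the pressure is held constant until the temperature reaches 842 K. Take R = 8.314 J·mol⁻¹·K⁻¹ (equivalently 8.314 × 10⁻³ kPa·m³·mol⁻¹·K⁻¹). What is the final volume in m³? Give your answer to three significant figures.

V constant ⇒ P ∝ T: V₂ = V₁; T₂ = T₁·(P₂/P₁) = 304.5 K.
P constant ⇒ V ∝ T: P₃ = P₂; V₃ = V₂·(T₃/T₂) = 0.01327 m³.

V₃ ≈ 0.0133 m³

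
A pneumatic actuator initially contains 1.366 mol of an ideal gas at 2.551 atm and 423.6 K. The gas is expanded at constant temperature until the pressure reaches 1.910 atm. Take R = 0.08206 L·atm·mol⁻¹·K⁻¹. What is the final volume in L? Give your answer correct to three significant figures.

V₂ ≈ 24.9 L

From PV = nRT: V₁ = nRT₁/P₁ = 18.61 L.
Isothermal, so P V is constant: T₂ = T₁; V₂ = V₁·(P₁/P₂) = 24.86 L.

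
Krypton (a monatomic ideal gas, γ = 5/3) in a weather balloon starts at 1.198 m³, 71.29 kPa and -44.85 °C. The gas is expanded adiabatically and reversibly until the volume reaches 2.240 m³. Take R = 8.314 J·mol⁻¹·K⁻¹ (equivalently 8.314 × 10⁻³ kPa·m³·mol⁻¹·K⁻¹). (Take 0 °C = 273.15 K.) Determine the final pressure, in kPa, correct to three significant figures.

Convert: T₁ = 228.3 K.
Adiabatic (γ = 5/3), T V^(γ−1) and P V^γ constant: T₂ = T₁·(V₁/V₂)^(γ−1) = 150.4 K; P₂ = P₁·(V₁/V₂)^γ = 25.12 kPa.

P₂ ≈ 25.1 kPa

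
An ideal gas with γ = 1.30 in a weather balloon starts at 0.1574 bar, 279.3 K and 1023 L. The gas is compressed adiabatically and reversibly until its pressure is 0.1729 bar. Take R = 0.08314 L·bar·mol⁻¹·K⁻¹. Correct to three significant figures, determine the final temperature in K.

T₂ ≈ 285 K

Reversible adiabatic, γ = 1.30: T₂ = T₁·(P₂/P₁)^((γ−1)/γ) = 285.4 K; V₂ = V₁·(P₁/P₂)^(1/γ) = 951.7 L.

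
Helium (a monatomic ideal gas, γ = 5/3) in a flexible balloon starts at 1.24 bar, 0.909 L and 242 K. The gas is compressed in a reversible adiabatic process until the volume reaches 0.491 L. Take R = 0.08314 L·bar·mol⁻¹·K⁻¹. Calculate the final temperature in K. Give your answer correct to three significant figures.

Reversible adiabatic, γ = 5/3: T₂ = T₁·(V₁/V₂)^(γ−1) = 364.9 K; P₂ = P₁·(V₁/V₂)^γ = 3.461 bar.

T₂ ≈ 365 K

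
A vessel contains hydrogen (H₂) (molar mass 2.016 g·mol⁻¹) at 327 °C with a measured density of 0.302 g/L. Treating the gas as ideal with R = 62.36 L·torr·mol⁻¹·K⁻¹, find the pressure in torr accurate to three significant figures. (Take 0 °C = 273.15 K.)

P ≈ 5.61e+03 torr

ρ = PM/(RT) ⇒ P = ρRT/M = (0.302 × 62.36 × 600.1) / 2.016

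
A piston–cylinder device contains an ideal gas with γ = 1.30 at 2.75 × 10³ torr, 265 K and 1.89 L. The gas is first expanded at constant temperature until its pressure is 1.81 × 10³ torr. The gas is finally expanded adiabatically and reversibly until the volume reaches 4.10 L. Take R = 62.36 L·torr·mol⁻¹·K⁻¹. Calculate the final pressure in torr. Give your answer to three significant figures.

P₃ ≈ 1.14e+03 torr

T constant ⇒ Boyle's law P V = const: T₂ = T₁; V₂ = V₁·(P₁/P₂) = 2.872 L.
Reversible adiabatic, γ = 1.30: T₃ = T₂·(V₂/V₃)^(γ−1) = 238.1 K; P₃ = P₂·(V₂/V₃)^γ = 1139 torr.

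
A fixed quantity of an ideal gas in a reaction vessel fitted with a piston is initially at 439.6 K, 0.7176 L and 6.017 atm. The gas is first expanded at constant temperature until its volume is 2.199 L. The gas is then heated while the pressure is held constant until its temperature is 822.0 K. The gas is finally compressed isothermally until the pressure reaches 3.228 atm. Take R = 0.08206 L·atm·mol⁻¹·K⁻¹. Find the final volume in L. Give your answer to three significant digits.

T constant ⇒ Boyle's law P V = const: T₂ = T₁; P₂ = P₁·(V₁/V₂) = 1.964 atm.
P constant ⇒ V ∝ T: P₃ = P₂; V₃ = V₂·(T₃/T₂) = 4.112 L.
T constant ⇒ Boyle's law P V = const: T₄ = T₃; V₄ = V₃·(P₃/P₄) = 2.501 L.

V₄ ≈ 2.50 L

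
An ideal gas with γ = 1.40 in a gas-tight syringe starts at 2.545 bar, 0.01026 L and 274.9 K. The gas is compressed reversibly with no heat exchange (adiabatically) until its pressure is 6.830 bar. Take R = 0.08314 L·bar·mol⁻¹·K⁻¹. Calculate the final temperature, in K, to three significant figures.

T₂ ≈ 364 K

Adiabatic (γ = 1.40), T V^(γ−1) and P V^γ constant: T₂ = T₁·(P₂/P₁)^((γ−1)/γ) = 364.5 K; V₂ = V₁·(P₁/P₂)^(1/γ) = 0.005069 L.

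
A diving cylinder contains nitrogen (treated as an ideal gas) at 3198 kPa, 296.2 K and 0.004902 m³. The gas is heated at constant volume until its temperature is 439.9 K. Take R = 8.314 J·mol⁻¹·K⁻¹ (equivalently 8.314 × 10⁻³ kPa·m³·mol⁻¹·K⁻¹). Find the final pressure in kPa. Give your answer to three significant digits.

Isochoric, so P/T is constant: V₂ = V₁; P₂ = P₁·(T₂/T₁) = 4749 kPa.

P₂ ≈ 4.75e+03 kPa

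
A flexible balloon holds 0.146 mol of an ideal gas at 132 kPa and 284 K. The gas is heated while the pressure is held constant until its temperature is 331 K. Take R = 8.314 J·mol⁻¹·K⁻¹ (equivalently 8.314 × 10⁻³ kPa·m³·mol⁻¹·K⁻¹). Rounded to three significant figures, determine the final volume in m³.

From PV = nRT: V₁ = nRT₁/P₁ = 0.002612 m³.
Isobaric, so V/T is constant: P₂ = P₁; V₂ = V₁·(T₂/T₁) = 0.003044 m³.

V₂ ≈ 0.00304 m³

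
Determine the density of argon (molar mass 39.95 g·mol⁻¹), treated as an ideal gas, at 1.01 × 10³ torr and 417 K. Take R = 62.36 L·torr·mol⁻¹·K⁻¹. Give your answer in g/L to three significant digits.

ρ = PM/(RT) = (1.01e+03 × 39.95) / (62.36 × 417.0)

ρ ≈ 1.55 g/L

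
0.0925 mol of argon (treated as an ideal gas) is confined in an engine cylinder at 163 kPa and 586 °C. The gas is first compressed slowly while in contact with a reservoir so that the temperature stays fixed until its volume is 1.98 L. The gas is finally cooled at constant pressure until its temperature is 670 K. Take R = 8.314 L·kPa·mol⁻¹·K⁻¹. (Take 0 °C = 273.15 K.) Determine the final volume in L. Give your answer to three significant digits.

Convert: T₁ = 859.1 K.
From PV = nRT: V₁ = nRT₁/P₁ = 4.054 L.
T constant ⇒ Boyle's law P V = const: T₂ = T₁; P₂ = P₁·(V₁/V₂) = 333.7 kPa.
Isobaric, so V/T is constant: P₃ = P₂; V₃ = V₂·(T₃/T₂) = 1.544 L.

V₃ ≈ 1.54 L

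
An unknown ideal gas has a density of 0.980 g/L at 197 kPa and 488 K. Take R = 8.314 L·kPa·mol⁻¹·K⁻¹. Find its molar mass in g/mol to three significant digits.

M ≈ 20.2 g/mol

ρ = PM/(RT) ⇒ M = ρRT/P = (0.980 × 8.314 × 488.0) / 197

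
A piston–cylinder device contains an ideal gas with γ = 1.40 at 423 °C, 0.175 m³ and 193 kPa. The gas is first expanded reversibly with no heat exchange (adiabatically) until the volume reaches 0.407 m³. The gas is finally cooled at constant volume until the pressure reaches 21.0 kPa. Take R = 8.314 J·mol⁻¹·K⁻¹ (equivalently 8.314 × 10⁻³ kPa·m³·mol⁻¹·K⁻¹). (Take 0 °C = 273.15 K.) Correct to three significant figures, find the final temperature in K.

Convert: T₁ = 696.1 K.
Adiabatic (γ = 1.40), T V^(γ−1) and P V^γ constant: T₂ = T₁·(V₁/V₂)^(γ−1) = 496.7 K; P₂ = P₁·(V₁/V₂)^γ = 59.21 kPa.
Isochoric, so P/T is constant: V₃ = V₂; T₃ = T₂·(P₃/P₂) = 176.2 K.

T₃ ≈ 176 K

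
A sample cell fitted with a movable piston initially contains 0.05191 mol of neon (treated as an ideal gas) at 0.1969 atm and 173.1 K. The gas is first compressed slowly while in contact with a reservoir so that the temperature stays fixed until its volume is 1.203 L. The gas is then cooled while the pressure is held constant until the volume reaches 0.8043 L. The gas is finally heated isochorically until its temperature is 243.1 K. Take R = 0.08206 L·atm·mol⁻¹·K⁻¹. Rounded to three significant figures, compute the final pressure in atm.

P₄ ≈ 1.29 atm

From PV = nRT: V₁ = nRT₁/P₁ = 3.745 L.
T constant ⇒ Boyle's law P V = const: T₂ = T₁; P₂ = P₁·(V₁/V₂) = 0.6129 atm.
P constant ⇒ V ∝ T: P₃ = P₂; T₃ = T₂·(V₃/V₂) = 115.7 K.
Isochoric, so P/T is constant: V₄ = V₃; P₄ = P₃·(T₄/T₃) = 1.288 atm.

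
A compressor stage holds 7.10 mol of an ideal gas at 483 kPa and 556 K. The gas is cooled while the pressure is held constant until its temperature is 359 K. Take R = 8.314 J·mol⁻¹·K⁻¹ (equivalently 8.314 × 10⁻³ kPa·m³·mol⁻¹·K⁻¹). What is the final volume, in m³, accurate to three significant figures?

From PV = nRT: V₁ = nRT₁/P₁ = 0.06795 m³.
Isobaric, so V/T is constant: P₂ = P₁; V₂ = V₁·(T₂/T₁) = 0.04387 m³.

V₂ ≈ 0.0439 m³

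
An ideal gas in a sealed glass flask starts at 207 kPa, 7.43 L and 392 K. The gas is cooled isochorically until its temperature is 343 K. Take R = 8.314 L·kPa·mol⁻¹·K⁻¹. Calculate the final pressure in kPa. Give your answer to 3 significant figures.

P₂ ≈ 181 kPa

Isochoric, so P/T is constant: V₂ = V₁; P₂ = P₁·(T₂/T₁) = 181.1 kPa.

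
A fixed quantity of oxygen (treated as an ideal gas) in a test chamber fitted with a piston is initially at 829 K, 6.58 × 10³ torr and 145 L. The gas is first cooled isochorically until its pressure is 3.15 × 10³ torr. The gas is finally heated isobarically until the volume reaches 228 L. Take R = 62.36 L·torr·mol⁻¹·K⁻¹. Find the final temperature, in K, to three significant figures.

T₃ ≈ 624 K

V constant ⇒ P ∝ T: V₂ = V₁; T₂ = T₁·(P₂/P₁) = 396.9 K.
P constant ⇒ V ∝ T: P₃ = P₂; T₃ = T₂·(V₃/V₂) = 624.0 K.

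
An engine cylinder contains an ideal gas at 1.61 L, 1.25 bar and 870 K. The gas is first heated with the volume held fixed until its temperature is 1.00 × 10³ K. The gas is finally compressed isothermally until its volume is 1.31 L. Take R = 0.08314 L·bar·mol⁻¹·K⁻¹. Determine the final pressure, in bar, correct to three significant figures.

P₃ ≈ 1.77 bar

V constant ⇒ P ∝ T: V₂ = V₁; P₂ = P₁·(T₂/T₁) = 1.437 bar.
T constant ⇒ Boyle's law P V = const: T₃ = T₂; P₃ = P₂·(V₂/V₃) = 1.766 bar.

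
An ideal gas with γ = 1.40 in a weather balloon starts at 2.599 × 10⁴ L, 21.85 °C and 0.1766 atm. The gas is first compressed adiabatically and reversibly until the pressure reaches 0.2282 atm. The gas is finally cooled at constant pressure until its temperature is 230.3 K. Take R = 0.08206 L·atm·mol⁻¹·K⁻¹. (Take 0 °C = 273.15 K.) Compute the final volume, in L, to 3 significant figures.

V₃ ≈ 1.57e+04 L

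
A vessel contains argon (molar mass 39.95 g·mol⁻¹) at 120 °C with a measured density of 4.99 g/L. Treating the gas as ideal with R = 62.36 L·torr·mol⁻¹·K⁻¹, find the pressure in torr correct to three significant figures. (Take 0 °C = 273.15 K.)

P ≈ 3.06e+03 torr

ρ = PM/(RT) ⇒ P = ρRT/M = (4.99 × 62.36 × 393.1) / 39.95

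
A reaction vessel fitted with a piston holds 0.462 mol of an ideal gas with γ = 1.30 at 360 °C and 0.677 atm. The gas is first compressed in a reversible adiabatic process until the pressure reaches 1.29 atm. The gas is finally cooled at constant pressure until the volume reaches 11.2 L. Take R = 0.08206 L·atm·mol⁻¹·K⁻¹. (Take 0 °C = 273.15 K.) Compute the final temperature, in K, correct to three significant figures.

T₃ ≈ 381 K

Convert: T₁ = 633.1 K.
From PV = nRT: V₁ = nRT₁/P₁ = 35.46 L.
Reversible adiabatic, γ = 1.30: T₂ = T₁·(P₂/P₁)^((γ−1)/γ) = 734.7 K; V₂ = V₁·(P₁/P₂)^(1/γ) = 21.59 L.
P constant ⇒ V ∝ T: P₃ = P₂; T₃ = T₂·(V₃/V₂) = 381.1 K.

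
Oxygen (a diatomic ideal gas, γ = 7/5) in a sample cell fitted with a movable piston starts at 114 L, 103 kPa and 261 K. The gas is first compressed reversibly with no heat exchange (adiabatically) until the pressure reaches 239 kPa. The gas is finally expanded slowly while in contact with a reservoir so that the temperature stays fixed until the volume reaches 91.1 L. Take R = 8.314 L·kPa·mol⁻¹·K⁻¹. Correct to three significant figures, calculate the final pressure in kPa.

P₃ ≈ 164 kPa

Reversible adiabatic, γ = 7/5: T₂ = T₁·(P₂/P₁)^((γ−1)/γ) = 332.0 K; V₂ = V₁·(P₁/P₂)^(1/γ) = 62.49 L.
T constant ⇒ Boyle's law P V = const: T₃ = T₂; P₃ = P₂·(V₂/V₃) = 163.9 kPa.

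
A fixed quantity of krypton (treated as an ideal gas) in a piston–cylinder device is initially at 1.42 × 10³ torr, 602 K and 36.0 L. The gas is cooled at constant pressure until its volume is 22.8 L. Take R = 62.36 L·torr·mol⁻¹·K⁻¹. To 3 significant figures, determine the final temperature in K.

P constant ⇒ V ∝ T: P₂ = P₁; T₂ = T₁·(V₂/V₁) = 381.3 K.

T₂ ≈ 381 K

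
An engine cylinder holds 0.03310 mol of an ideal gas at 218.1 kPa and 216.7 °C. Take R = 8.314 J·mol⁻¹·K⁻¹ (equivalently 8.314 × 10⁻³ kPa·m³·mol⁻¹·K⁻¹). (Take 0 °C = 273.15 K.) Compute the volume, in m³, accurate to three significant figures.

V ≈ 0.000618 m³

Convert: T = 489.85 K.
PV = nRT ⇒ V = nRT/P = (0.03310 × 8.314 × 10⁻³ × 489.85) / 218.1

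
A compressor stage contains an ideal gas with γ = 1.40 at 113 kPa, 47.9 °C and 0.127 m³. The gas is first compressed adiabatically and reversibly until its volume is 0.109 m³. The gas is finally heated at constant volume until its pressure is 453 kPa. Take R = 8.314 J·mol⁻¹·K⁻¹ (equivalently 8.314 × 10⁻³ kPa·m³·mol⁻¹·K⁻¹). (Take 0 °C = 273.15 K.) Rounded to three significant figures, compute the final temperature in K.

Convert: T₁ = 321.0 K.
Reversible adiabatic, γ = 1.40: T₂ = T₁·(V₁/V₂)^(γ−1) = 341.3 K; P₂ = P₁·(V₁/V₂)^γ = 140.0 kPa.
V constant ⇒ P ∝ T: V₃ = V₂; T₃ = T₂·(P₃/P₂) = 1105 K.

T₃ ≈ 1.10e+03 K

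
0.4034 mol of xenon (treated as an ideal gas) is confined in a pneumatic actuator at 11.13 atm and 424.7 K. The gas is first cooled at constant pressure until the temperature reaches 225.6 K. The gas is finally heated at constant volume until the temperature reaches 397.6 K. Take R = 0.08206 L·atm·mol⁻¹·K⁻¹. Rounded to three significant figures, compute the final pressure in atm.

From PV = nRT: V₁ = nRT₁/P₁ = 1.263 L.
Isobaric, so V/T is constant: P₂ = P₁; V₂ = V₁·(T₂/T₁) = 0.6710 L.
Isochoric, so P/T is constant: V₃ = V₂; P₃ = P₂·(T₃/T₂) = 19.62 atm.

P₃ ≈ 19.6 atm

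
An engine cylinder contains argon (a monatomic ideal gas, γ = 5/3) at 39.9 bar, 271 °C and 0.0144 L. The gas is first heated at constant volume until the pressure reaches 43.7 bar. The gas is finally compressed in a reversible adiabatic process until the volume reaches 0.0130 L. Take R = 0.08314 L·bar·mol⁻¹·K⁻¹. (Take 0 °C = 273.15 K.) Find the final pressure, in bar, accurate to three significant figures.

P₃ ≈ 51.8 bar

Convert: T₁ = 544.1 K.
V constant ⇒ P ∝ T: V₂ = V₁; T₂ = T₁·(P₂/P₁) = 596.0 K.
Adiabatic (γ = 5/3), T V^(γ−1) and P V^γ constant: T₃ = T₂·(V₂/V₃)^(γ−1) = 638.0 K; P₃ = P₂·(V₂/V₃)^γ = 51.82 bar.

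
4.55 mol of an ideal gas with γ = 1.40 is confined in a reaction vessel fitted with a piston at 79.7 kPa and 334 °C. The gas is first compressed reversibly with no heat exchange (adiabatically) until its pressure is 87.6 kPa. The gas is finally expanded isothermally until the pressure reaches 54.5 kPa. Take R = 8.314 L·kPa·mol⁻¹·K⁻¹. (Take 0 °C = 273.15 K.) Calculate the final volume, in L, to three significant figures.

V₃ ≈ 433 L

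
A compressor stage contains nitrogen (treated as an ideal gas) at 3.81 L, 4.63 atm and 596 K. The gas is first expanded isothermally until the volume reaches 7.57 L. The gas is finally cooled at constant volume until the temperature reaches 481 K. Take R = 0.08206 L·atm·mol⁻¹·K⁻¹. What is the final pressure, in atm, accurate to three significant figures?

P₃ ≈ 1.88 atm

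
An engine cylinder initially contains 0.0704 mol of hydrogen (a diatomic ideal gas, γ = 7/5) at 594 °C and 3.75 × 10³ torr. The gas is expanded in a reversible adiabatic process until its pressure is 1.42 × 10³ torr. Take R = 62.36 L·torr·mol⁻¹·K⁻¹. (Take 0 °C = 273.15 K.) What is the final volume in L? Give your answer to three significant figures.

Convert: T₁ = 867.1 K.
From PV = nRT: V₁ = nRT₁/P₁ = 1.015 L.
Adiabatic (γ = 7/5), T V^(γ−1) and P V^γ constant: T₂ = T₁·(P₂/P₁)^((γ−1)/γ) = 657.0 K; V₂ = V₁·(P₁/P₂)^(1/γ) = 2.031 L.

V₂ ≈ 2.03 L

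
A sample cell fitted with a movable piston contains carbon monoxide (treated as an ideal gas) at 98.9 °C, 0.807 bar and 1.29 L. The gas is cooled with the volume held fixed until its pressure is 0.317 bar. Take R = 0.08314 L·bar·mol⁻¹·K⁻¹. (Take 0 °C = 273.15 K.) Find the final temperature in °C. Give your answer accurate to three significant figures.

Convert: T₁ = 372.0 K.
V constant ⇒ P ∝ T: V₂ = V₁; T₂ = T₁·(P₂/P₁) = 146.1 K.

T₂ ≈ -127 °C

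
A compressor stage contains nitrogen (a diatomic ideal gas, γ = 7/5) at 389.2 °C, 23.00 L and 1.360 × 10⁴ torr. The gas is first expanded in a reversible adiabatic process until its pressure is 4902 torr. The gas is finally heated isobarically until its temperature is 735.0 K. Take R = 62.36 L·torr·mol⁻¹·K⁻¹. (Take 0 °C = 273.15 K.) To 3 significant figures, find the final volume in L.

V₃ ≈ 70.8 L

Convert: T₁ = 662.3 K.
Reversible adiabatic, γ = 7/5: T₂ = T₁·(P₂/P₁)^((γ−1)/γ) = 494.8 K; V₂ = V₁·(P₁/P₂)^(1/γ) = 47.67 L.
P constant ⇒ V ∝ T: P₃ = P₂; V₃ = V₂·(T₃/T₂) = 70.81 L.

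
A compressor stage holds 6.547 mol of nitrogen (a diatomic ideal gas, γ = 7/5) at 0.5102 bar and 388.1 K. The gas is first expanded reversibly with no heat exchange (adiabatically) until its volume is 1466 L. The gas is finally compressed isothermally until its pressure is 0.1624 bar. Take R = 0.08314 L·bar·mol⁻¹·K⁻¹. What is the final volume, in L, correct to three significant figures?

V₃ ≈ 784 L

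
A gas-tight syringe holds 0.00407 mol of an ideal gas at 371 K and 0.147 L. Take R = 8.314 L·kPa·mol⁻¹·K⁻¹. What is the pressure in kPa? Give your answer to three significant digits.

PV = nRT ⇒ P = nRT/V = (0.00407 × 8.314 × 371) / 0.147

P ≈ 85.4 kPa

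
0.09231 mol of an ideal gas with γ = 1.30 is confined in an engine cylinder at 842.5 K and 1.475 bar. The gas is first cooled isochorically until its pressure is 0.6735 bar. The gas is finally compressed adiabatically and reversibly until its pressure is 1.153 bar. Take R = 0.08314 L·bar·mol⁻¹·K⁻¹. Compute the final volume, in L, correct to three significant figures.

From PV = nRT: V₁ = nRT₁/P₁ = 4.384 L.
Isochoric, so P/T is constant: V₂ = V₁; T₂ = T₁·(P₂/P₁) = 384.7 K.
Reversible adiabatic, γ = 1.30: T₃ = T₂·(P₃/P₂)^((γ−1)/γ) = 435.5 K; V₃ = V₂·(P₂/P₃)^(1/γ) = 2.899 L.

V₃ ≈ 2.90 L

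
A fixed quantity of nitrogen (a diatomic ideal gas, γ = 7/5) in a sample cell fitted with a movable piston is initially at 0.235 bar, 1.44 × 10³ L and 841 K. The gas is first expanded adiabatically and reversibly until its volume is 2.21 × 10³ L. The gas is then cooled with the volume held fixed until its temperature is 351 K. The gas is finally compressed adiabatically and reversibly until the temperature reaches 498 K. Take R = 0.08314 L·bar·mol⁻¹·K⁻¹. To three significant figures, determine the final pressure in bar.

Reversible adiabatic, γ = 7/5: T₂ = T₁·(V₁/V₂)^(γ−1) = 708.6 K; P₂ = P₁·(V₁/V₂)^γ = 0.1290 bar.
Isochoric, so P/T is constant: V₃ = V₂; P₃ = P₂·(T₃/T₂) = 0.06391 bar.
Adiabatic (γ = 7/5), T V^(γ−1) and P V^γ constant: P₄ = P₃·(T₄/T₃)^(γ/(γ−1)) = 0.2174 bar; V₄ = V₃·(T₃/T₄)^(1/(γ−1)) = 921.7 L.

P₄ ≈ 0.217 bar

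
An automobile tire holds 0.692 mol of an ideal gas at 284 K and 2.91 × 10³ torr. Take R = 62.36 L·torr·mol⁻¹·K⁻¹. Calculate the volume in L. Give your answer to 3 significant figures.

V ≈ 4.21 L

PV = nRT ⇒ V = nRT/P = (0.692 × 62.36 × 284) / 2.91e+03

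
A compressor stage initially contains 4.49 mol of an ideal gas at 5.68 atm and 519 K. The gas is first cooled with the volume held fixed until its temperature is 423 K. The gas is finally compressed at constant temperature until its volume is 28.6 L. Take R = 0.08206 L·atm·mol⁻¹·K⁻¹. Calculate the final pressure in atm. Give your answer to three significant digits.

From PV = nRT: V₁ = nRT₁/P₁ = 33.67 L.
V constant ⇒ P ∝ T: V₂ = V₁; P₂ = P₁·(T₂/T₁) = 4.629 atm.
Isothermal, so P V is constant: T₃ = T₂; P₃ = P₂·(V₂/V₃) = 5.449 atm.

P₃ ≈ 5.45 atm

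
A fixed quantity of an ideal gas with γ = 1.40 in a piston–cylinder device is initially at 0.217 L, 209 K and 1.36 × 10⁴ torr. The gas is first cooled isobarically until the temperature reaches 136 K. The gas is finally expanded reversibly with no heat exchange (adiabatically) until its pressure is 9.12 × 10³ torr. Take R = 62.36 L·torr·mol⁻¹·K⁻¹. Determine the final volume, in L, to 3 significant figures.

P constant ⇒ V ∝ T: P₂ = P₁; V₂ = V₁·(T₂/T₁) = 0.1412 L.
Adiabatic (γ = 1.40), T V^(γ−1) and P V^γ constant: T₃ = T₂·(P₃/P₂)^((γ−1)/γ) = 121.3 K; V₃ = V₂·(P₂/P₃)^(1/γ) = 0.1879 L.

V₃ ≈ 0.188 L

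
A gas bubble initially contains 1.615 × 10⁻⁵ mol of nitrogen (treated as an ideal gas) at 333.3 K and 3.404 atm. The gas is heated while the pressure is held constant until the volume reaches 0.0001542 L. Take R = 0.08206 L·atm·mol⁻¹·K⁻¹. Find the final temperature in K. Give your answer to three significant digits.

From PV = nRT: V₁ = nRT₁/P₁ = 0.0001298 L.
P constant ⇒ V ∝ T: P₂ = P₁; T₂ = T₁·(V₂/V₁) = 396.1 K.

T₂ ≈ 396 K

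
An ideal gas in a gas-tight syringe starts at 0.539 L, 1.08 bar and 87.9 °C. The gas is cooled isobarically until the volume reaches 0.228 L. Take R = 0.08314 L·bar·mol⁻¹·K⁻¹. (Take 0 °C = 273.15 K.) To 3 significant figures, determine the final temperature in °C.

Convert: T₁ = 361.0 K.
P constant ⇒ V ∝ T: P₂ = P₁; T₂ = T₁·(V₂/V₁) = 152.7 K.

T₂ ≈ -120 °C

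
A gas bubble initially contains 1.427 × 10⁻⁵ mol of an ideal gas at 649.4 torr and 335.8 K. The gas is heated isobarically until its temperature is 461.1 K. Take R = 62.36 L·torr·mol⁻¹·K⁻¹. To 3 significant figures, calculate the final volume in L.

From PV = nRT: V₁ = nRT₁/P₁ = 0.0004601 L.
P constant ⇒ V ∝ T: P₂ = P₁; V₂ = V₁·(T₂/T₁) = 0.0006318 L.

V₂ ≈ 0.000632 L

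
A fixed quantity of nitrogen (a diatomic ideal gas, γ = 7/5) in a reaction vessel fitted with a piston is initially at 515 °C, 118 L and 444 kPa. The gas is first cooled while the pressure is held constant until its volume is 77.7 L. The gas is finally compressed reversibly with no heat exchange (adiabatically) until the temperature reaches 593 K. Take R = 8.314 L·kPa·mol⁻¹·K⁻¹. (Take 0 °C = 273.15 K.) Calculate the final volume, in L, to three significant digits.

V₃ ≈ 55.7 L

Convert: T₁ = 788.1 K.
P constant ⇒ V ∝ T: P₂ = P₁; T₂ = T₁·(V₂/V₁) = 519.0 K.
Adiabatic (γ = 7/5), T V^(γ−1) and P V^γ constant: P₃ = P₂·(T₃/T₂)^(γ/(γ−1)) = 708.0 kPa; V₃ = V₂·(T₂/T₃)^(1/(γ−1)) = 55.67 L.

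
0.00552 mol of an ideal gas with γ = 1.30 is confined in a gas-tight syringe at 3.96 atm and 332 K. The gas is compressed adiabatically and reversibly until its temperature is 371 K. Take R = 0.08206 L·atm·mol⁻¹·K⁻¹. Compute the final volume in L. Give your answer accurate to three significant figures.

From PV = nRT: V₁ = nRT₁/P₁ = 0.03798 L.
Adiabatic (γ = 1.30), T V^(γ−1) and P V^γ constant: P₂ = P₁·(T₂/T₁)^(γ/(γ−1)) = 6.408 atm; V₂ = V₁·(T₁/T₂)^(1/(γ−1)) = 0.02623 L.

V₂ ≈ 0.0262 L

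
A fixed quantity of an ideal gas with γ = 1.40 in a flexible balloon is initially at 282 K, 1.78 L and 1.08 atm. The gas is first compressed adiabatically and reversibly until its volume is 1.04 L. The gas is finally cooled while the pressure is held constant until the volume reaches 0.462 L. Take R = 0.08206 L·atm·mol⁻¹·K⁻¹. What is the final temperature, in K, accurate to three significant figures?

T₃ ≈ 155 K

Reversible adiabatic, γ = 1.40: T₂ = T₁·(V₁/V₂)^(γ−1) = 349.6 K; P₂ = P₁·(V₁/V₂)^γ = 2.292 atm.
P constant ⇒ V ∝ T: P₃ = P₂; T₃ = T₂·(V₃/V₂) = 155.3 K.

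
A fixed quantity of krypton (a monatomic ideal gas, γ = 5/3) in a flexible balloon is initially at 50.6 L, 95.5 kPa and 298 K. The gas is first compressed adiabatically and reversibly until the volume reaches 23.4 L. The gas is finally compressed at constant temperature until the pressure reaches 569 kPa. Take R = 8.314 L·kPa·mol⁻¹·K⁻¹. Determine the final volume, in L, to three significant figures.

Adiabatic (γ = 5/3), T V^(γ−1) and P V^γ constant: T₂ = T₁·(V₁/V₂)^(γ−1) = 498.3 K; P₂ = P₁·(V₁/V₂)^γ = 345.3 kPa.
T constant ⇒ Boyle's law P V = const: T₃ = T₂; V₃ = V₂·(P₂/P₃) = 14.20 L.

V₃ ≈ 14.2 L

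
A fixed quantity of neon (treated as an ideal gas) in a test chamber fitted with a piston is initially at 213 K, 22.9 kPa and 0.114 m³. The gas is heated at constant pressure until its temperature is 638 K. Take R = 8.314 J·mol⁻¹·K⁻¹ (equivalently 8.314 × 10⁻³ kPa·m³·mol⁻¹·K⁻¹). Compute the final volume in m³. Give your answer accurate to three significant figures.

V₂ ≈ 0.341 m³

Isobaric, so V/T is constant: P₂ = P₁; V₂ = V₁·(T₂/T₁) = 0.3415 m³.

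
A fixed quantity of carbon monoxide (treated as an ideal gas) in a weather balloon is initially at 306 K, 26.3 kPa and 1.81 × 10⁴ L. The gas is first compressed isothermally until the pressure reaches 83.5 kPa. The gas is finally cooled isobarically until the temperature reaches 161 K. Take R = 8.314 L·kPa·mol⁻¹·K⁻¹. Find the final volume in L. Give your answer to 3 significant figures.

V₃ ≈ 3.00e+03 L

T constant ⇒ Boyle's law P V = const: T₂ = T₁; V₂ = V₁·(P₁/P₂) = 5701 L.
Isobaric, so V/T is constant: P₃ = P₂; V₃ = V₂·(T₃/T₂) = 3000 L.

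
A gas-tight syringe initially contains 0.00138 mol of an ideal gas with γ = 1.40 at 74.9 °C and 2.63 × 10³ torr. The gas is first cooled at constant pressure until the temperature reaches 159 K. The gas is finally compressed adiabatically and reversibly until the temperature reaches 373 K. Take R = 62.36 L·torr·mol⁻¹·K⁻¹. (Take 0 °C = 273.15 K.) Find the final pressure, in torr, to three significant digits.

P₃ ≈ 5.20e+04 torr

Convert: T₁ = 348.0 K.
From PV = nRT: V₁ = nRT₁/P₁ = 0.01139 L.
Isobaric, so V/T is constant: P₂ = P₁; V₂ = V₁·(T₂/T₁) = 0.005203 L.
Reversible adiabatic, γ = 1.40: P₃ = P₂·(T₃/T₂)^(γ/(γ−1)) = 5.201e+04 torr; V₃ = V₂·(T₂/T₃)^(1/(γ−1)) = 0.0006172 L.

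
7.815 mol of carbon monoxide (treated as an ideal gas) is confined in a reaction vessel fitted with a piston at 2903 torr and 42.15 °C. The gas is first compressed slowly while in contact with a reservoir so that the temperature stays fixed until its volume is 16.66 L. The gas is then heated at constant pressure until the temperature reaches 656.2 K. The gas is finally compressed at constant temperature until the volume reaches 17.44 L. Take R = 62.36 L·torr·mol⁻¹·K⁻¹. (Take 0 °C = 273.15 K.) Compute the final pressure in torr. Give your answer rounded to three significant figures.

P₄ ≈ 1.83e+04 torr

Convert: T₁ = 315.3 K.
From PV = nRT: V₁ = nRT₁/P₁ = 52.93 L.
T constant ⇒ Boyle's law P V = const: T₂ = T₁; P₂ = P₁·(V₁/V₂) = 9223 torr.
Isobaric, so V/T is constant: P₃ = P₂; V₃ = V₂·(T₃/T₂) = 34.67 L.
T constant ⇒ Boyle's law P V = const: T₄ = T₃; P₄ = P₃·(V₃/V₄) = 1.834e+04 torr.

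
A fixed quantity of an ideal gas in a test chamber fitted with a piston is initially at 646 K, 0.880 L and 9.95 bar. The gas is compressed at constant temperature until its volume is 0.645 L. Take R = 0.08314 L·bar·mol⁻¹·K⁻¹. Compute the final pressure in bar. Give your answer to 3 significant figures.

T constant ⇒ Boyle's law P V = const: T₂ = T₁; P₂ = P₁·(V₁/V₂) = 13.58 bar.

P₂ ≈ 13.6 bar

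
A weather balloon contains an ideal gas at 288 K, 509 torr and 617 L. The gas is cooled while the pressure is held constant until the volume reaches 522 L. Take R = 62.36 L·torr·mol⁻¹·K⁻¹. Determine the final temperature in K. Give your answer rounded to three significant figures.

T₂ ≈ 244 K

P constant ⇒ V ∝ T: P₂ = P₁; T₂ = T₁·(V₂/V₁) = 243.7 K.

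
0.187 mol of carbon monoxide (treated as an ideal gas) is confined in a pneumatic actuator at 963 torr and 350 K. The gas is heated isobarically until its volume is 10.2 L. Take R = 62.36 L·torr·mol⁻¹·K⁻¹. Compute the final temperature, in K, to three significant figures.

From PV = nRT: V₁ = nRT₁/P₁ = 4.238 L.
P constant ⇒ V ∝ T: P₂ = P₁; T₂ = T₁·(V₂/V₁) = 842.3 K.

T₂ ≈ 842 K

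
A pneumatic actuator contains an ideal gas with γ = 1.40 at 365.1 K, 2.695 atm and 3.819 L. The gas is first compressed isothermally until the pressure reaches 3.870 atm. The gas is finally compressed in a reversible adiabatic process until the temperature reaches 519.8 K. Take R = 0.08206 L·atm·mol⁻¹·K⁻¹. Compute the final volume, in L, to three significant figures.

T constant ⇒ Boyle's law P V = const: T₂ = T₁; V₂ = V₁·(P₁/P₂) = 2.659 L.
Adiabatic (γ = 1.40), T V^(γ−1) and P V^γ constant: P₃ = P₂·(T₃/T₂)^(γ/(γ−1)) = 13.33 atm; V₃ = V₂·(T₂/T₃)^(1/(γ−1)) = 1.100 L.

V₃ ≈ 1.10 L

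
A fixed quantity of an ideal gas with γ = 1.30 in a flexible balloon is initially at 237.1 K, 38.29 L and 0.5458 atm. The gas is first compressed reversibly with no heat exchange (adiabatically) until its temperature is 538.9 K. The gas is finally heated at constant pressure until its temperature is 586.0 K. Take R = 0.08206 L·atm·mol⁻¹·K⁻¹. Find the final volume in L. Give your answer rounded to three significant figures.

Reversible adiabatic, γ = 1.30: P₂ = P₁·(T₂/T₁)^(γ/(γ−1)) = 19.15 atm; V₂ = V₁·(T₁/T₂)^(1/(γ−1)) = 2.480 L.
P constant ⇒ V ∝ T: P₃ = P₂; V₃ = V₂·(T₃/T₂) = 2.697 L.

V₃ ≈ 2.70 L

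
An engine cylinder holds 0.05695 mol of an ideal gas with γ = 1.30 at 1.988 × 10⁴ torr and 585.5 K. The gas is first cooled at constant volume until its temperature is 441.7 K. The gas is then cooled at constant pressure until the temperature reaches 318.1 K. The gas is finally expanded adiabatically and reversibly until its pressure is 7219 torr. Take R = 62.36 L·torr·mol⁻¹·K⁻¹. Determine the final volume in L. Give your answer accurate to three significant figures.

V₄ ≈ 0.132 L

From PV = nRT: V₁ = nRT₁/P₁ = 0.1046 L.
Isochoric, so P/T is constant: V₂ = V₁; P₂ = P₁·(T₂/T₁) = 1.500e+04 torr.
P constant ⇒ V ∝ T: P₃ = P₂; V₃ = V₂·(T₃/T₂) = 0.07533 L.
Adiabatic (γ = 1.30), T V^(γ−1) and P V^γ constant: T₄ = T₃·(P₄/P₃)^((γ−1)/γ) = 268.7 K; V₄ = V₃·(P₃/P₄)^(1/γ) = 0.1322 L.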